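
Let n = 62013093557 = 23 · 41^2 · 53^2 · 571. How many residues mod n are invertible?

φ(62013093557) = 62013093557 · (1 − 1/23) · (1 − 1/41) · (1 − 1/53) · (1 − 1/571)
       = 62013093557 · 26083200/28538009 = 56678793600.

56678793600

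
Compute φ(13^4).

26364

φ(28561) = 28561 · (1 − 1/13)
       = 28561 · 12/13 = 26364.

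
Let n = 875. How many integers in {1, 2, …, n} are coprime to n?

Prime factorization: 875 = 5^3 · 7.
φ(875) = 875 · (1 − 1/5) · (1 − 1/7)
       = 875 · 24/35 = 600.

600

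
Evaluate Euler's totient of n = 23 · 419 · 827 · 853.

6471703392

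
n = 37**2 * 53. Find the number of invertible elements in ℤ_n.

69264

φ(72557) = 72557 · (1 − 1/37) · (1 − 1/53)
       = 72557 · 1872/1961 = 69264.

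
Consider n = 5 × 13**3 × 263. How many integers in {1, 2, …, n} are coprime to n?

φ(2889055) = 2889055 · (1 − 1/5) · (1 − 1/13) · (1 − 1/263)
       = 2889055 · 12576/17095 = 2125344.

2125344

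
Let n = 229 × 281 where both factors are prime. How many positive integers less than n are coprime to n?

63840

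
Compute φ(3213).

1728

3213 = 3**3 * 7 * 17.
φ(3^3) = 3^3 − 3^2 = 27 − 9 = 18.
φ(7) = 7 − 1 = 6.
φ(17) = 17 − 1 = 16.
Multiply: 18 · 6 · 16 = 1728.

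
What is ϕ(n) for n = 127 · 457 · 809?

46424448

φ(46953551) = 46953551 · (1 − 1/127) · (1 − 1/457) · (1 − 1/809)
       = 46953551 · 46424448/46953551 = 46424448.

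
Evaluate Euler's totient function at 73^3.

φ(389017) = 389017 · (1 − 1/73)
       = 389017 · 72/73 = 383688.

383688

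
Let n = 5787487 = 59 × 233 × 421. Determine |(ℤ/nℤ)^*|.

5651520

φ(59) = 59 − 1 = 58.
φ(233) = 233 − 1 = 232.
φ(421) = 421 − 1 = 420.
Multiply: 58 · 232 · 420 = 5651520.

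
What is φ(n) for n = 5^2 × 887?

φ(5^2) = 5^2 − 5^1 = 25 − 5 = 20.
φ(887) = 887 − 1 = 886.
Multiply: 20 · 886 = 17720.

17720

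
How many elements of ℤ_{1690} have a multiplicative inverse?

First factor: 1690 = 2 · 5 · 13^2.
φ(1690) = 1690 · (1 − 1/2) · (1 − 1/5) · (1 − 1/13)
       = 1690 · 48/130 = 624.

624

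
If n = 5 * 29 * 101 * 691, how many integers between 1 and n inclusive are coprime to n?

φ(10119695) = 10119695 · (1 − 1/5) · (1 − 1/29) · (1 − 1/101) · (1 − 1/691)
       = 10119695 · 7728000/10119695 = 7728000.

7728000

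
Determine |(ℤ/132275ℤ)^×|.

132275 = 5^2 * 11 * 13 * 37.
φ(5^2) = 5^1·(5−1) = 5·4 = 20.
φ(11) = 11 − 1 = 10.
φ(13) = 13 − 1 = 12.
φ(37) = 37 − 1 = 36.
Multiply: 20 · 10 · 12 · 36 = 86400.

86400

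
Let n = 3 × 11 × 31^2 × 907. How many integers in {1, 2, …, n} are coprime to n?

φ(28763691) = 28763691 · (1 − 1/3) · (1 − 1/11) · (1 − 1/31) · (1 − 1/907)
       = 28763691 · 543600/927861 = 16851600.

16851600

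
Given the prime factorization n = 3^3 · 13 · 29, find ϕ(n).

φ(3^3) = 3^3 − 3^2 = 27 − 9 = 18.
φ(13) = 13 − 1 = 12.
φ(29) = 29 − 1 = 28.
φ(10179) = 18 × 12 × 28 = 6048.

6048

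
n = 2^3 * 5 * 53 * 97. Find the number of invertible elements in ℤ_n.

φ(2^3) = 2^2·(2−1) = 4·1 = 4.
φ(5) = 5 − 1 = 4.
φ(53) = 53 − 1 = 52.
φ(97) = 97 − 1 = 96.
φ(205640) = 4 × 4 × 52 × 96 = 79872.

79872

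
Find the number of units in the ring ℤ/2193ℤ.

1344

Prime factorization: 2193 = 3 · 17 · 43.
φ(3) = 3 − 1 = 2.
φ(17) = 17 − 1 = 16.
φ(43) = 43 − 1 = 42.
Multiply: 2 · 16 · 42 = 1344.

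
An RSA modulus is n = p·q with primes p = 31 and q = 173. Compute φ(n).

φ(n) = (p − 1)(q − 1) = (31−1)(173−1) = 30·172 = 5160.

5160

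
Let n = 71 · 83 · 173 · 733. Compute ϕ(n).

722688960

φ(747285437) = 747285437 · (1 − 1/71) · (1 − 1/83) · (1 − 1/173) · (1 − 1/733)
       = 747285437 · 722688960/747285437 = 722688960.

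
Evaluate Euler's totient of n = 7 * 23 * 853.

φ(7) = 7 − 1 = 6.
φ(23) = 23 − 1 = 22.
φ(853) = 853 − 1 = 852.
Since φ is multiplicative, φ(137333) = 6 · 22 · 852 = 112464.

112464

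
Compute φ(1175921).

Factor 1175921: 1175921 = 23 * 29 * 41 * 43.
φ(1175921) = 1175921 · (1 − 1/23) · (1 − 1/29) · (1 − 1/41) · (1 − 1/43)
       = 1175921 · 1034880/1175921 = 1034880.

1034880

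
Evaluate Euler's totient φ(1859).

1560

1859 = 11 * 13^2.
φ(11) = 11 − 1 = 10.
φ(13^2) = 13^2 − 13^1 = 169 − 13 = 156.
φ(1859) = 10 × 156 = 1560.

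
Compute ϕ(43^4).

φ(43^4) = 43^3·(43−1) = 79507·42 = 3339294.

3339294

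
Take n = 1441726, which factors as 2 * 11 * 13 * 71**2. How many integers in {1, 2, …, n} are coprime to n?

596400

φ(2) = 2 − 1 = 1.
φ(11) = 11 − 1 = 10.
φ(13) = 13 − 1 = 12.
φ(71^2) = 71^1·(71−1) = 71·70 = 4970.
Since φ is multiplicative, φ(1441726) = 1 · 10 · 12 · 4970 = 596400.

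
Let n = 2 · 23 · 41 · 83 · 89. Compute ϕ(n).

φ(2) = 2 − 1 = 1.
φ(23) = 23 − 1 = 22.
φ(41) = 41 − 1 = 40.
φ(83) = 83 − 1 = 82.
φ(89) = 89 − 1 = 88.
Multiply: 1 · 22 · 40 · 82 · 88 = 6350080.

6350080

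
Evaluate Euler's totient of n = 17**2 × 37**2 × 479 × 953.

φ(17^2) = 17^2 − 17^1 = 289 − 17 = 272.
φ(37^2) = 37^1·(37−1) = 37·36 = 1332.
φ(479) = 479 − 1 = 478.
φ(953) = 953 − 1 = 952.
Since φ is multiplicative, φ(180604973167) = 272 · 1332 · 478 · 952 = 164868609024.

164868609024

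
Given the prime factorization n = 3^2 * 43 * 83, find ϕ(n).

φ(32121) = 32121 · (1 − 1/3) · (1 − 1/43) · (1 − 1/83)
       = 32121 · 6888/10707 = 20664.

20664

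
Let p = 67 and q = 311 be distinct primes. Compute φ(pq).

20460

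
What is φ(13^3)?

φ(13^3) = 13^3 − 13^2 = 2197 − 169 = 2028.

2028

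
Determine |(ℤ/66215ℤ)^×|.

Factor 66215: 66215 = 5 × 17 × 19 × 41.
φ(66215) = 66215 · (1 − 1/5) · (1 − 1/17) · (1 − 1/19) · (1 − 1/41)
       = 66215 · 46080/66215 = 46080.

46080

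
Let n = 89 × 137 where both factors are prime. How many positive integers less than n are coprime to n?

11968

φ(12193) = 12193 · (1 − 1/89) · (1 − 1/137)
       = 12193 · 11968/12193 = 11968.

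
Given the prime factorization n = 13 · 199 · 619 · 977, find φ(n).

φ(13) = 13 − 1 = 12.
φ(199) = 199 − 1 = 198.
φ(619) = 619 − 1 = 618.
φ(977) = 977 − 1 = 976.
Since φ is multiplicative, φ(1564521881) = 12 · 198 · 618 · 976 = 1433127168.

1433127168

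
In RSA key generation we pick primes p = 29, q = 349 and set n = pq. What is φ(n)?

For distinct primes, φ(pq) = (p−1)(q−1) = 28 × 348 = 9744.

9744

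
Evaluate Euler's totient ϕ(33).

First factor: 33 = 3 × 11.
φ(3) = 3 − 1 = 2.
φ(11) = 11 − 1 = 10.
φ(33) = 2 × 10 = 20.

20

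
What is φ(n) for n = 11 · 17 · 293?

46720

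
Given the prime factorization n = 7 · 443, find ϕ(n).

φ(7) = 7 − 1 = 6.
φ(443) = 443 − 1 = 442.
Multiply: 6 · 442 = 2652.

2652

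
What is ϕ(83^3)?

φ(571787) = 571787 · (1 − 1/83)
       = 571787 · 82/83 = 564898.

564898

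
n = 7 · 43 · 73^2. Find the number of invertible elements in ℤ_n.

1324512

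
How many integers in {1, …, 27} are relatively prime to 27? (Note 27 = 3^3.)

φ(3^3) = 3^3 − 3^2 = 27 − 9 = 18.

18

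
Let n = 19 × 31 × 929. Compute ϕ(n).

φ(19) = 19 − 1 = 18.
φ(31) = 31 − 1 = 30.
φ(929) = 929 − 1 = 928.
Since φ is multiplicative, φ(547181) = 18 · 30 · 928 = 501120.

501120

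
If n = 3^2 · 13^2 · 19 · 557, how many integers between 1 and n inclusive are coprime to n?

φ(16096743) = 16096743 · (1 − 1/3) · (1 − 1/13) · (1 − 1/19) · (1 − 1/557)
       = 16096743 · 240192/412737 = 9367488.

9367488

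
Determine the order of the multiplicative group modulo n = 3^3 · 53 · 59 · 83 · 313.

φ(3^3) = 3^2·(3−1) = 9·2 = 18.
φ(53) = 53 − 1 = 52.
φ(59) = 59 − 1 = 58.
φ(83) = 83 − 1 = 82.
φ(313) = 313 − 1 = 312.
Multiply: 18 · 52 · 58 · 82 · 312 = 1388904192.

1388904192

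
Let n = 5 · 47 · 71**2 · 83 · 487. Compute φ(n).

φ(5) = 5 − 1 = 4.
φ(47) = 47 − 1 = 46.
φ(71^2) = 71^2 − 71^1 = 5041 − 71 = 4970.
φ(83) = 83 − 1 = 82.
φ(487) = 487 − 1 = 486.
φ(47884131335) = 4 × 46 × 4970 × 82 × 486 = 36443856960.

36443856960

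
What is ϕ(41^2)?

1640

φ(1681) = 1681 · (1 − 1/41)
       = 1681 · 40/41 = 1640.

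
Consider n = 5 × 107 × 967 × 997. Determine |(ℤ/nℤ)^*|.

407945664

φ(515792965) = 515792965 · (1 − 1/5) · (1 − 1/107) · (1 − 1/967) · (1 − 1/997)
       = 515792965 · 407945664/515792965 = 407945664.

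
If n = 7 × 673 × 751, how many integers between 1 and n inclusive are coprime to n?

3024000

φ(7) = 7 − 1 = 6.
φ(673) = 673 − 1 = 672.
φ(751) = 751 − 1 = 750.
Multiply: 6 · 672 · 750 = 3024000.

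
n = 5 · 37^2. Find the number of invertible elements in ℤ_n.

5328

φ(5) = 5 − 1 = 4.
φ(37^2) = 37^1·(37−1) = 37·36 = 1332.
Since φ is multiplicative, φ(6845) = 4 · 1332 = 5328.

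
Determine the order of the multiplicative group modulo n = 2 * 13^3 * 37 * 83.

5986656

φ(13493974) = 13493974 · (1 − 1/2) · (1 − 1/13) · (1 − 1/37) · (1 − 1/83)
       = 13493974 · 35424/79846 = 5986656.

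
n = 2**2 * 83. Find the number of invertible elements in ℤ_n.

164

φ(332) = 332 · (1 − 1/2) · (1 − 1/83)
       = 332 · 82/166 = 164.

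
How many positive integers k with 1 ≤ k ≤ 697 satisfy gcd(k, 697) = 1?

640

697 = 17 · 41.
φ(697) = 697 · (1 − 1/17) · (1 − 1/41)
       = 697 · 640/697 = 640.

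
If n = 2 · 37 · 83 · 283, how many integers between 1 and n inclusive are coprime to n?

832464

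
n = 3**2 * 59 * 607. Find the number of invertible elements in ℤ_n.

210888

φ(322317) = 322317 · (1 − 1/3) · (1 − 1/59) · (1 − 1/607)
       = 322317 · 70296/107439 = 210888.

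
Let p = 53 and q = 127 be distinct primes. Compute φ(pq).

φ(53) = 53 − 1 = 52.
φ(127) = 127 − 1 = 126.
φ(6731) = 52 × 126 = 6552.

6552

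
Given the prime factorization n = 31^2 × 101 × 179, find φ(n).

φ(17373919) = 17373919 · (1 − 1/31) · (1 − 1/101) · (1 − 1/179)
       = 17373919 · 534000/560449 = 16554000.

16554000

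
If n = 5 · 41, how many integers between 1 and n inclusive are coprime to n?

160

φ(5) = 5 − 1 = 4.
φ(41) = 41 − 1 = 40.
Since φ is multiplicative, φ(205) = 4 · 40 = 160.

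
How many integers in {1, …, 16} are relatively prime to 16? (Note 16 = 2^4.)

8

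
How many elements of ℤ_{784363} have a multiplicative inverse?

784363 = 17 · 29 · 37 · 43.
φ(784363) = 784363 · (1 − 1/17) · (1 − 1/29) · (1 − 1/37) · (1 − 1/43)
       = 784363 · 677376/784363 = 677376.

677376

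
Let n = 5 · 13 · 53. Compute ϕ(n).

2496

φ(3445) = 3445 · (1 − 1/5) · (1 − 1/13) · (1 − 1/53)
       = 3445 · 2496/3445 = 2496.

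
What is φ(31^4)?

893730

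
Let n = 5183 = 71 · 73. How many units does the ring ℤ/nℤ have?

φ(71) = 71 − 1 = 70.
φ(73) = 73 − 1 = 72.
φ(5183) = 70 × 72 = 5040.

5040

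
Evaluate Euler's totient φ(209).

180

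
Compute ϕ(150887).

129360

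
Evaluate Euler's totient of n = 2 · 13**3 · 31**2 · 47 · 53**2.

239104607040

φ(2) = 2 − 1 = 1.
φ(13^3) = 13^2·(13−1) = 169·12 = 2028.
φ(31^2) = 31^1·(31−1) = 31·30 = 930.
φ(47) = 47 − 1 = 46.
φ(53^2) = 53^2 − 53^1 = 2809 − 53 = 2756.
Since φ is multiplicative, φ(557484808582) = 1 · 2028 · 930 · 46 · 2756 = 239104607040.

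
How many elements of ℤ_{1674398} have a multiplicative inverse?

696960

First factor: 1674398 = 2 · 11**3 · 17 · 37.
φ(1674398) = 1674398 · (1 − 1/2) · (1 − 1/11) · (1 − 1/17) · (1 − 1/37)
       = 1674398 · 5760/13838 = 696960.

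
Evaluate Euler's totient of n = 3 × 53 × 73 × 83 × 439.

φ(422924259) = 422924259 · (1 − 1/3) · (1 − 1/53) · (1 − 1/73) · (1 − 1/83) · (1 − 1/439)
       = 422924259 · 268939008/422924259 = 268939008.

268939008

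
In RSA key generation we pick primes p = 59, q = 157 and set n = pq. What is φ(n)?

For distinct primes, φ(pq) = (p−1)(q−1) = 58 × 156 = 9048.

9048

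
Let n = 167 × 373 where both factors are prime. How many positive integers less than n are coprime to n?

61752

φ(62291) = 62291 · (1 − 1/167) · (1 − 1/373)
       = 62291 · 61752/62291 = 61752.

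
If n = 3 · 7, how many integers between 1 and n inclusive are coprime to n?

φ(3) = 3 − 1 = 2.
φ(7) = 7 − 1 = 6.
Since φ is multiplicative, φ(21) = 2 · 6 = 12.

12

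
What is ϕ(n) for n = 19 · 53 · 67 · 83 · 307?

φ(1719177589) = 1719177589 · (1 − 1/19) · (1 − 1/53) · (1 − 1/67) · (1 − 1/83) · (1 − 1/307)
       = 1719177589 · 1550083392/1719177589 = 1550083392.

1550083392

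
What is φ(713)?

Factor 713: 713 = 23 * 31.
φ(23) = 23 − 1 = 22.
φ(31) = 31 − 1 = 30.
Multiply: 22 · 30 = 660.

660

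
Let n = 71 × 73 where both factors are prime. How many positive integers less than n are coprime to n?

φ(pq) = (p−1)(q−1) = 70 · 72 = 5040.

5040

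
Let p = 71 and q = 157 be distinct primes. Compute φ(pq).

φ(11147) = 11147 · (1 − 1/71) · (1 − 1/157)
       = 11147 · 10920/11147 = 10920.

10920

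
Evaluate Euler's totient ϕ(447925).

316800

First factor: 447925 = 5**2 · 19 · 23 · 41.
φ(447925) = 447925 · (1 − 1/5) · (1 − 1/19) · (1 − 1/23) · (1 − 1/41)
       = 447925 · 63360/89585 = 316800.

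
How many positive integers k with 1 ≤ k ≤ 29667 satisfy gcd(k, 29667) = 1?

16800

Factor 29667: 29667 = 3 × 11 × 29 × 31.
φ(29667) = 29667 · (1 − 1/3) · (1 − 1/11) · (1 − 1/29) · (1 − 1/31)
       = 29667 · 16800/29667 = 16800.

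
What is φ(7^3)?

φ(343) = 343 · (1 − 1/7)
       = 343 · 6/7 = 294.

294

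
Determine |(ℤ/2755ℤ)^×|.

Prime factorization: 2755 = 5 × 19 × 29.
φ(5) = 5 − 1 = 4.
φ(19) = 19 − 1 = 18.
φ(29) = 29 − 1 = 28.
Multiply: 4 · 18 · 28 = 2016.

2016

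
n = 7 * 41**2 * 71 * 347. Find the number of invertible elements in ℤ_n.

φ(7) = 7 − 1 = 6.
φ(41^2) = 41^1·(41−1) = 41·40 = 1640.
φ(71) = 71 − 1 = 70.
φ(347) = 347 − 1 = 346.
φ(289903579) = 6 × 1640 × 70 × 346 = 238324800.

238324800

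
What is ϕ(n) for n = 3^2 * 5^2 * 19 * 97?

207360

φ(3^2) = 3^2 − 3^1 = 9 − 3 = 6.
φ(5^2) = 5^2 − 5^1 = 25 − 5 = 20.
φ(19) = 19 − 1 = 18.
φ(97) = 97 − 1 = 96.
Since φ is multiplicative, φ(414675) = 6 · 20 · 18 · 96 = 207360.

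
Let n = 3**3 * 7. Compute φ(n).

φ(3^3) = 3^2·(3−1) = 9·2 = 18.
φ(7) = 7 − 1 = 6.
Since φ is multiplicative, φ(189) = 18 · 6 = 108.

108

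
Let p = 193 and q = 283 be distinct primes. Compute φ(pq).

54144

φ(n) = (p − 1)(q − 1) = (193−1)(283−1) = 192·282 = 54144.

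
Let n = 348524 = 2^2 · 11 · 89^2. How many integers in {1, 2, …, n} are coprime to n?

φ(2^2) = 2^1·(2−1) = 2·1 = 2.
φ(11) = 11 − 1 = 10.
φ(89^2) = 89^1·(89−1) = 89·88 = 7832.
φ(348524) = 2 × 10 × 7832 = 156640.

156640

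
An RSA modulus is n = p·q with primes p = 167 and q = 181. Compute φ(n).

φ(n) = (p − 1)(q − 1) = (167−1)(181−1) = 166·180 = 29880.

29880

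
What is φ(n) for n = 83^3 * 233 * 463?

φ(61683809773) = 61683809773 · (1 − 1/83) · (1 − 1/233) · (1 − 1/463)
       = 61683809773 · 8789088/8953957 = 60548027232.

60548027232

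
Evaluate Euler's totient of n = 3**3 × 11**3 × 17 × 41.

13939200

φ(3^3) = 3^2·(3−1) = 9·2 = 18.
φ(11^3) = 11^3 − 11^2 = 1331 − 121 = 1210.
φ(17) = 17 − 1 = 16.
φ(41) = 41 − 1 = 40.
φ(25048089) = 18 × 1210 × 16 × 40 = 13939200.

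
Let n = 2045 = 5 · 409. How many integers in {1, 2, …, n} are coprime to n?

1632

φ(5) = 5 − 1 = 4.
φ(409) = 409 − 1 = 408.
Since φ is multiplicative, φ(2045) = 4 · 408 = 1632.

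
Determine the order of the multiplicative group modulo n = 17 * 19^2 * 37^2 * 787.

5728921344

φ(17) = 17 − 1 = 16.
φ(19^2) = 19^2 − 19^1 = 361 − 19 = 342.
φ(37^2) = 37^2 − 37^1 = 1369 − 37 = 1332.
φ(787) = 787 − 1 = 786.
Multiply: 16 · 342 · 1332 · 786 = 5728921344.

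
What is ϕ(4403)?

Factor 4403: 4403 = 7 · 17 · 37.
φ(4403) = 4403 · (1 − 1/7) · (1 − 1/17) · (1 − 1/37)
       = 4403 · 3456/4403 = 3456.

3456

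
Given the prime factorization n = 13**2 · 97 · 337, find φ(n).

5031936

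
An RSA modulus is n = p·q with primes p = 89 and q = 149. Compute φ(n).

13024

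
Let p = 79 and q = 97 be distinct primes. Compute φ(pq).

7488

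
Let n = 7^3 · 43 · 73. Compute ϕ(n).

φ(7^3) = 7^2·(7−1) = 49·6 = 294.
φ(43) = 43 − 1 = 42.
φ(73) = 73 − 1 = 72.
Multiply: 294 · 42 · 72 = 889056.

889056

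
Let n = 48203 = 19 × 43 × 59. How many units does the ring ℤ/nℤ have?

φ(48203) = 48203 · (1 − 1/19) · (1 − 1/43) · (1 − 1/59)
       = 48203 · 43848/48203 = 43848.

43848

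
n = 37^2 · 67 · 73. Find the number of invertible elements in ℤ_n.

φ(6695779) = 6695779 · (1 − 1/37) · (1 − 1/67) · (1 − 1/73)
       = 6695779 · 171072/180967 = 6329664.

6329664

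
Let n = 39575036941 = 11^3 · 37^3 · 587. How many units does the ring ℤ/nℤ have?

34945313040

φ(39575036941) = 39575036941 · (1 − 1/11) · (1 − 1/37) · (1 − 1/587)
       = 39575036941 · 210960/238909 = 34945313040.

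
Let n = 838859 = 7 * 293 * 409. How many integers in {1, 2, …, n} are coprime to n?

714816

φ(7) = 7 − 1 = 6.
φ(293) = 293 − 1 = 292.
φ(409) = 409 − 1 = 408.
Since φ is multiplicative, φ(838859) = 6 · 292 · 408 = 714816.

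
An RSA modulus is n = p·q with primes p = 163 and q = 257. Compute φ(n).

φ(pq) = (p−1)(q−1) = 162 · 256 = 41472.

41472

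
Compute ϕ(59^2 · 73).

246384

φ(254113) = 254113 · (1 − 1/59) · (1 − 1/73)
       = 254113 · 4176/4307 = 246384.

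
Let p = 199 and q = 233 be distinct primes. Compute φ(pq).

45936

φ(n) = (p − 1)(q − 1) = (199−1)(233−1) = 198·232 = 45936.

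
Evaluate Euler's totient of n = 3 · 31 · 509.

30480

φ(3) = 3 − 1 = 2.
φ(31) = 31 − 1 = 30.
φ(509) = 509 − 1 = 508.
Multiply: 2 · 30 · 508 = 30480.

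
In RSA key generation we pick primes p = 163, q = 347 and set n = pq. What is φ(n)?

56052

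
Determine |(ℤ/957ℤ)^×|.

560

First factor: 957 = 3 · 11 · 29.
φ(957) = 957 · (1 − 1/3) · (1 − 1/11) · (1 − 1/29)
       = 957 · 560/957 = 560.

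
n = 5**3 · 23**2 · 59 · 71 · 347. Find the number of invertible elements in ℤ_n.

φ(96118175875) = 96118175875 · (1 − 1/5) · (1 − 1/23) · (1 − 1/59) · (1 − 1/71) · (1 − 1/347)
       = 96118175875 · 123618880/167162045 = 71080856000.

71080856000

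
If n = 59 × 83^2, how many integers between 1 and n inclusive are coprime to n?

394748

φ(406451) = 406451 · (1 − 1/59) · (1 − 1/83)
       = 406451 · 4756/4897 = 394748.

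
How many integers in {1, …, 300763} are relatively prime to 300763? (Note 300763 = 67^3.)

296274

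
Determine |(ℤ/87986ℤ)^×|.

First factor: 87986 = 2 · 29 · 37 · 41.
φ(2) = 2 − 1 = 1.
φ(29) = 29 − 1 = 28.
φ(37) = 37 − 1 = 36.
φ(41) = 41 − 1 = 40.
Multiply: 1 · 28 · 36 · 40 = 40320.

40320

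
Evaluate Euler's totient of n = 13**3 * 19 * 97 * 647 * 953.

2155168124928

φ(13^3) = 13^2·(13−1) = 169·12 = 2028.
φ(19) = 19 − 1 = 18.
φ(97) = 97 − 1 = 96.
φ(647) = 647 − 1 = 646.
φ(953) = 953 − 1 = 952.
Since φ is multiplicative, φ(2496620736961) = 2028 · 18 · 96 · 646 · 952 = 2155168124928.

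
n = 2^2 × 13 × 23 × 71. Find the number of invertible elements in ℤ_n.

φ(84916) = 84916 · (1 − 1/2) · (1 − 1/13) · (1 − 1/23) · (1 − 1/71)
       = 84916 · 18480/42458 = 36960.

36960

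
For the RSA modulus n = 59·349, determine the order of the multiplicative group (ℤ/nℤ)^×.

For distinct primes, φ(pq) = (p−1)(q−1) = 58 × 348 = 20184.

20184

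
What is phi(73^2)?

φ(5329) = 5329 · (1 − 1/73)
       = 5329 · 72/73 = 5256.

5256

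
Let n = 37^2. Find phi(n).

1332

φ(37^2) = 37^1·(37−1) = 37·36 = 1332.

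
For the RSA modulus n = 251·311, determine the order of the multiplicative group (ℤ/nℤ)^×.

77500

φ(pq) = (p−1)(q−1) = 250 · 310 = 77500.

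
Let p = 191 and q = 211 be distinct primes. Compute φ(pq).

φ(pq) = (p−1)(q−1) = 190 · 210 = 39900.

39900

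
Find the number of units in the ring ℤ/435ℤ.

224

Prime factorization: 435 = 3 · 5 · 29.
φ(435) = 435 · (1 − 1/3) · (1 − 1/5) · (1 − 1/29)
       = 435 · 224/435 = 224.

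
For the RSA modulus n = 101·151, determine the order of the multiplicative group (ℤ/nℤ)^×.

15000

φ(pq) = (p−1)(q−1) = 100 · 150 = 15000.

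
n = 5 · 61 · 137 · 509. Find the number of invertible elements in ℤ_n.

16581120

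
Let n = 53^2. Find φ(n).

φ(53^2) = 53^1·(53−1) = 53·52 = 2756.

2756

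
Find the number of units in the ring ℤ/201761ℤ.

First factor: 201761 = 7 * 19 * 37 * 41.
φ(7) = 7 − 1 = 6.
φ(19) = 19 − 1 = 18.
φ(37) = 37 − 1 = 36.
φ(41) = 41 − 1 = 40.
Multiply: 6 · 18 · 36 · 40 = 155520.

155520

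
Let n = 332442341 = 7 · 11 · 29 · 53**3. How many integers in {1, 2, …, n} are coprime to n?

245394240

φ(7) = 7 − 1 = 6.
φ(11) = 11 − 1 = 10.
φ(29) = 29 − 1 = 28.
φ(53^3) = 53^3 − 53^2 = 148877 − 2809 = 146068.
Since φ is multiplicative, φ(332442341) = 6 · 10 · 28 · 146068 = 245394240.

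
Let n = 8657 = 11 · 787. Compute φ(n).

7860

φ(11) = 11 − 1 = 10.
φ(787) = 787 − 1 = 786.
φ(8657) = 10 × 786 = 7860.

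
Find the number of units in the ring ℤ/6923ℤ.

5544

Prime factorization: 6923 = 7 · 23 · 43.
φ(6923) = 6923 · (1 − 1/7) · (1 − 1/23) · (1 − 1/43)
       = 6923 · 5544/6923 = 5544.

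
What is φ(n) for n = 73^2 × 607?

3185136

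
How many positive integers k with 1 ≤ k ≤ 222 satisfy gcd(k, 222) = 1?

Factor 222: 222 = 2 · 3 · 37.
φ(2) = 2 − 1 = 1.
φ(3) = 3 − 1 = 2.
φ(37) = 37 − 1 = 36.
Since φ is multiplicative, φ(222) = 1 · 2 · 36 = 72.

72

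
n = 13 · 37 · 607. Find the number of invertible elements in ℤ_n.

261792

φ(13) = 13 − 1 = 12.
φ(37) = 37 − 1 = 36.
φ(607) = 607 − 1 = 606.
Since φ is multiplicative, φ(291967) = 12 · 36 · 606 = 261792.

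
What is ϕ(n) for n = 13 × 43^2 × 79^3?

φ(11851178443) = 11851178443 · (1 − 1/13) · (1 − 1/43) · (1 − 1/79)
       = 11851178443 · 39312/44161 = 10549886256.

10549886256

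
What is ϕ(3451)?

Factor 3451: 3451 = 7 * 17 * 29.
φ(7) = 7 − 1 = 6.
φ(17) = 17 − 1 = 16.
φ(29) = 29 − 1 = 28.
φ(3451) = 6 × 16 × 28 = 2688.

2688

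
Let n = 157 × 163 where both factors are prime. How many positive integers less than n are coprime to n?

25272

φ(pq) = (p−1)(q−1) = 156 · 162 = 25272.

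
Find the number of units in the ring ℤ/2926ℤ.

Factor 2926: 2926 = 2 × 7 × 11 × 19.
φ(2926) = 2926 · (1 − 1/2) · (1 − 1/7) · (1 − 1/11) · (1 − 1/19)
       = 2926 · 1080/2926 = 1080.

1080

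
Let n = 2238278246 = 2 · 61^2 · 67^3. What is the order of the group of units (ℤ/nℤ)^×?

1084362840

φ(2238278246) = 2238278246 · (1 − 1/2) · (1 − 1/61) · (1 − 1/67)
       = 2238278246 · 3960/8174 = 1084362840.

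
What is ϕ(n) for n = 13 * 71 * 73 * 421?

φ(28366559) = 28366559 · (1 − 1/13) · (1 − 1/71) · (1 − 1/73) · (1 − 1/421)
       = 28366559 · 25401600/28366559 = 25401600.

25401600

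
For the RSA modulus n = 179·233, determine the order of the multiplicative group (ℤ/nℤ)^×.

41296

φ(179) = 179 − 1 = 178.
φ(233) = 233 − 1 = 232.
φ(41707) = 178 × 232 = 41296.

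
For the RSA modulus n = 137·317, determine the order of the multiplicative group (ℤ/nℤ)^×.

42976

For distinct primes, φ(pq) = (p−1)(q−1) = 136 × 316 = 42976.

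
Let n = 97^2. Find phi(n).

9312

φ(9409) = 9409 · (1 − 1/97)
       = 9409 · 96/97 = 9312.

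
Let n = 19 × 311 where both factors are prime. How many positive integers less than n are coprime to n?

5580

φ(pq) = (p−1)(q−1) = 18 · 310 = 5580.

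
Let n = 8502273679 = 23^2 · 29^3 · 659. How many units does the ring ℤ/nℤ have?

φ(8502273679) = 8502273679 · (1 − 1/23) · (1 − 1/29) · (1 − 1/659)
       = 8502273679 · 405328/439553 = 7840259504.

7840259504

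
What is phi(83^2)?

φ(83^2) = 83^2 − 83^1 = 6889 − 83 = 6806.

6806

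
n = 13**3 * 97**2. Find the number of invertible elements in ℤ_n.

18884736

φ(20671573) = 20671573 · (1 − 1/13) · (1 − 1/97)
       = 20671573 · 1152/1261 = 18884736.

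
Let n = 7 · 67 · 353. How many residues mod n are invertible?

φ(165557) = 165557 · (1 − 1/7) · (1 − 1/67) · (1 − 1/353)
       = 165557 · 139392/165557 = 139392.

139392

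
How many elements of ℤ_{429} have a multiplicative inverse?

240

429 = 3 · 11 · 13.
φ(3) = 3 − 1 = 2.
φ(11) = 11 − 1 = 10.
φ(13) = 13 − 1 = 12.
φ(429) = 2 × 10 × 12 = 240.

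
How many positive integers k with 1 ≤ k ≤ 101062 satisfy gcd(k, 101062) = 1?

44616

Prime factorization: 101062 = 2 × 13^3 × 23.
φ(2) = 2 − 1 = 1.
φ(13^3) = 13^2·(13−1) = 169·12 = 2028.
φ(23) = 23 − 1 = 22.
Since φ is multiplicative, φ(101062) = 1 · 2028 · 22 = 44616.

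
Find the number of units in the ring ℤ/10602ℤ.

Factor 10602: 10602 = 2 × 3^2 × 19 × 31.
φ(10602) = 10602 · (1 − 1/2) · (1 − 1/3) · (1 − 1/19) · (1 − 1/31)
       = 10602 · 1080/3534 = 3240.

3240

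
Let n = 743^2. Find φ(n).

551306

φ(743^2) = 743^2 − 743^1 = 552049 − 743 = 551306.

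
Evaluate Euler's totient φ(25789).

First factor: 25789 = 17 * 37 * 41.
φ(17) = 17 − 1 = 16.
φ(37) = 37 − 1 = 36.
φ(41) = 41 − 1 = 40.
Multiply: 16 · 36 · 40 = 23040.

23040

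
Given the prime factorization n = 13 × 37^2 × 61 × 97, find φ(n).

92067840

φ(105304849) = 105304849 · (1 − 1/13) · (1 − 1/37) · (1 − 1/61) · (1 − 1/97)
       = 105304849 · 2488320/2846077 = 92067840.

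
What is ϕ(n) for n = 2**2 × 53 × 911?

φ(193132) = 193132 · (1 − 1/2) · (1 − 1/53) · (1 − 1/911)
       = 193132 · 47320/96566 = 94640.

94640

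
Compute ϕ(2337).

Prime factorization: 2337 = 3 × 19 × 41.
φ(2337) = 2337 · (1 − 1/3) · (1 − 1/19) · (1 − 1/41)
       = 2337 · 1440/2337 = 1440.

1440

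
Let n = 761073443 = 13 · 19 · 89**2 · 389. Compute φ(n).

φ(761073443) = 761073443 · (1 − 1/13) · (1 − 1/19) · (1 − 1/89) · (1 − 1/389)
       = 761073443 · 7375104/8551387 = 656384256.

656384256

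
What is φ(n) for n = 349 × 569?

197664

φ(349) = 349 − 1 = 348.
φ(569) = 569 − 1 = 568.
Multiply: 348 · 568 = 197664.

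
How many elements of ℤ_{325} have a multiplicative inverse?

240

First factor: 325 = 5^2 · 13.
φ(325) = 325 · (1 − 1/5) · (1 − 1/13)
       = 325 · 48/65 = 240.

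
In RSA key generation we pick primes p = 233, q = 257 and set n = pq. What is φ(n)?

φ(59881) = 59881 · (1 − 1/233) · (1 − 1/257)
       = 59881 · 59392/59881 = 59392.

59392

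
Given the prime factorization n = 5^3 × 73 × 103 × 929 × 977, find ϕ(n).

φ(5^3) = 5^2·(5−1) = 25·4 = 100.
φ(73) = 73 − 1 = 72.
φ(103) = 103 − 1 = 102.
φ(929) = 929 − 1 = 928.
φ(977) = 977 − 1 = 976.
Since φ is multiplicative, φ(853061565875) = 100 · 72 · 102 · 928 · 976 = 665166643200.

665166643200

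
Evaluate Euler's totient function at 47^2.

2162

φ(47^2) = 47^2 − 47^1 = 2209 − 47 = 2162.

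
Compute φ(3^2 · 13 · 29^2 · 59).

3390912

φ(3^2) = 3^2 − 3^1 = 9 − 3 = 6.
φ(13) = 13 − 1 = 12.
φ(29^2) = 29^1·(29−1) = 29·28 = 812.
φ(59) = 59 − 1 = 58.
Multiply: 6 · 12 · 812 · 58 = 3390912.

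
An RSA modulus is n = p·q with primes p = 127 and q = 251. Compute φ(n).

31500

φ(127) = 127 − 1 = 126.
φ(251) = 251 − 1 = 250.
Since φ is multiplicative, φ(31877) = 126 · 250 = 31500.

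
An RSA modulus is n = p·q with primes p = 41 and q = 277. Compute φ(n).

φ(n) = (p − 1)(q − 1) = (41−1)(277−1) = 40·276 = 11040.

11040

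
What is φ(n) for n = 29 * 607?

16968

φ(17603) = 17603 · (1 − 1/29) · (1 − 1/607)
       = 17603 · 16968/17603 = 16968.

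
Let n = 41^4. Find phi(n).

2756840

φ(41^4) = 41^3·(41−1) = 68921·40 = 2756840.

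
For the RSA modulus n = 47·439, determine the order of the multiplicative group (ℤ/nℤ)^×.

φ(20633) = 20633 · (1 − 1/47) · (1 − 1/439)
       = 20633 · 20148/20633 = 20148.

20148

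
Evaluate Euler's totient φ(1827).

1008

1827 = 3^2 × 7 × 29.
φ(1827) = 1827 · (1 − 1/3) · (1 − 1/7) · (1 − 1/29)
       = 1827 · 336/609 = 1008.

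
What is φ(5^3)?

φ(125) = 125 · (1 − 1/5)
       = 125 · 4/5 = 100.

100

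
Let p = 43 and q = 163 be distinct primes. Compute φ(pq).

For distinct primes, φ(pq) = (p−1)(q−1) = 42 × 162 = 6804.

6804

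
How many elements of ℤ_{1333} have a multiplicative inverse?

1260

Factor 1333: 1333 = 31 * 43.
φ(31) = 31 − 1 = 30.
φ(43) = 43 − 1 = 42.
φ(1333) = 30 × 42 = 1260.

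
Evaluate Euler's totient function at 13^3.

2028

φ(2197) = 2197 · (1 − 1/13)
       = 2197 · 12/13 = 2028.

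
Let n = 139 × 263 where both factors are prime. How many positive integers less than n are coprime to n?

36156

For distinct primes, φ(pq) = (p−1)(q−1) = 138 × 262 = 36156.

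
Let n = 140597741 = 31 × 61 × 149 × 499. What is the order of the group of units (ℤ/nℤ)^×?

132667200

φ(140597741) = 140597741 · (1 − 1/31) · (1 − 1/61) · (1 − 1/149) · (1 − 1/499)
       = 140597741 · 132667200/140597741 = 132667200.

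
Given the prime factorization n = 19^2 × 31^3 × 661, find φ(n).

φ(19^2) = 19^1·(19−1) = 19·18 = 342.
φ(31^3) = 31^3 − 31^2 = 29791 − 961 = 28830.
φ(661) = 661 − 1 = 660.
φ(7108758211) = 342 × 28830 × 660 = 6507507600.

6507507600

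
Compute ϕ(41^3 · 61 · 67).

266270400

φ(41^3) = 41^3 − 41^2 = 68921 − 1681 = 67240.
φ(61) = 61 − 1 = 60.
φ(67) = 67 − 1 = 66.
Since φ is multiplicative, φ(281680127) = 67240 · 60 · 66 = 266270400.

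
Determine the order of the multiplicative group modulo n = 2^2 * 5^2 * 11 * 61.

φ(2^2) = 2^1·(2−1) = 2·1 = 2.
φ(5^2) = 5^1·(5−1) = 5·4 = 20.
φ(11) = 11 − 1 = 10.
φ(61) = 61 − 1 = 60.
Since φ is multiplicative, φ(67100) = 2 · 20 · 10 · 60 = 24000.

24000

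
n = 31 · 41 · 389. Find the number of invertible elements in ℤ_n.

465600

φ(31) = 31 − 1 = 30.
φ(41) = 41 − 1 = 40.
φ(389) = 389 − 1 = 388.
Since φ is multiplicative, φ(494419) = 30 · 40 · 388 = 465600.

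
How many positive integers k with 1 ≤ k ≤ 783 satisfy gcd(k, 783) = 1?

783 = 3**3 · 29.
φ(783) = 783 · (1 − 1/3) · (1 − 1/29)
       = 783 · 56/87 = 504.

504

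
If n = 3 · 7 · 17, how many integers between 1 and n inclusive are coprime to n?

192

φ(3) = 3 − 1 = 2.
φ(7) = 7 − 1 = 6.
φ(17) = 17 − 1 = 16.
Since φ is multiplicative, φ(357) = 2 · 6 · 16 = 192.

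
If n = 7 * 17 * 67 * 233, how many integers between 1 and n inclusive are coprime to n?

1469952

φ(7) = 7 − 1 = 6.
φ(17) = 17 − 1 = 16.
φ(67) = 67 − 1 = 66.
φ(233) = 233 − 1 = 232.
φ(1857709) = 6 × 16 × 66 × 232 = 1469952.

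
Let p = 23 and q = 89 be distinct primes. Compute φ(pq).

1936

φ(n) = (p − 1)(q − 1) = (23−1)(89−1) = 22·88 = 1936.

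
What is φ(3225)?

1680

Prime factorization: 3225 = 3 · 5**2 · 43.
φ(3) = 3 − 1 = 2.
φ(5^2) = 5^2 − 5^1 = 25 − 5 = 20.
φ(43) = 43 − 1 = 42.
φ(3225) = 2 × 20 × 42 = 1680.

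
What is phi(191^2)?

36290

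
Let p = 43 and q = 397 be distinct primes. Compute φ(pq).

φ(pq) = (p−1)(q−1) = 42 · 396 = 16632.

16632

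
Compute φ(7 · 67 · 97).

φ(45493) = 45493 · (1 − 1/7) · (1 − 1/67) · (1 − 1/97)
       = 45493 · 38016/45493 = 38016.

38016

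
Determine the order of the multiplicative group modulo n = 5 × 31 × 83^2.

816720

φ(1067795) = 1067795 · (1 − 1/5) · (1 − 1/31) · (1 − 1/83)
       = 1067795 · 9840/12865 = 816720.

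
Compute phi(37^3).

49284

φ(50653) = 50653 · (1 − 1/37)
       = 50653 · 36/37 = 49284.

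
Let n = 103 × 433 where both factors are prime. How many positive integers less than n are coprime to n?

φ(pq) = (p−1)(q−1) = 102 · 432 = 44064.

44064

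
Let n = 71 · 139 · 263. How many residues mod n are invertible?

φ(71) = 71 − 1 = 70.
φ(139) = 139 − 1 = 138.
φ(263) = 263 − 1 = 262.
φ(2595547) = 70 × 138 × 262 = 2530920.

2530920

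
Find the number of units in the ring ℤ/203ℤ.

168

Factor 203: 203 = 7 · 29.
φ(203) = 203 · (1 − 1/7) · (1 − 1/29)
       = 203 · 168/203 = 168.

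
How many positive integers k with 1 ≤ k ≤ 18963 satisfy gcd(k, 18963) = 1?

10584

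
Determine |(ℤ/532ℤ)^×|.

First factor: 532 = 2^2 · 7 · 19.
φ(532) = 532 · (1 − 1/2) · (1 − 1/7) · (1 − 1/19)
       = 532 · 108/266 = 216.

216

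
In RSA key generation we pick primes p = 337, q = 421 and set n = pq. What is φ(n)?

141120

φ(337) = 337 − 1 = 336.
φ(421) = 421 − 1 = 420.
Since φ is multiplicative, φ(141877) = 336 · 420 = 141120.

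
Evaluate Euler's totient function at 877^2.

φ(877^2) = 877^2 − 877^1 = 769129 − 877 = 768252.

768252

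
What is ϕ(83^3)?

564898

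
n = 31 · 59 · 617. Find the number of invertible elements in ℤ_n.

φ(1128493) = 1128493 · (1 − 1/31) · (1 − 1/59) · (1 − 1/617)
       = 1128493 · 1071840/1128493 = 1071840.

1071840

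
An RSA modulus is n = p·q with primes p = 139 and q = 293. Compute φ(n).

φ(pq) = (p−1)(q−1) = 138 · 292 = 40296.

40296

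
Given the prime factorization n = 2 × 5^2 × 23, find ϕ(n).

440

φ(1150) = 1150 · (1 − 1/2) · (1 − 1/5) · (1 − 1/23)
       = 1150 · 88/230 = 440.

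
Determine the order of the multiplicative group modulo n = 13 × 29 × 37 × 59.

701568

φ(822991) = 822991 · (1 − 1/13) · (1 − 1/29) · (1 − 1/37) · (1 − 1/59)
       = 822991 · 701568/822991 = 701568.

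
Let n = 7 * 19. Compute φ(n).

108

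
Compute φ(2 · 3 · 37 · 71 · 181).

φ(2852922) = 2852922 · (1 − 1/2) · (1 − 1/3) · (1 − 1/37) · (1 − 1/71) · (1 − 1/181)
       = 2852922 · 907200/2852922 = 907200.

907200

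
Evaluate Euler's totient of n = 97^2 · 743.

6909504

φ(97^2) = 97^2 − 97^1 = 9409 − 97 = 9312.
φ(743) = 743 − 1 = 742.
φ(6990887) = 9312 × 742 = 6909504.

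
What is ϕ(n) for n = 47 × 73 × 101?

331200

φ(47) = 47 − 1 = 46.
φ(73) = 73 − 1 = 72.
φ(101) = 101 − 1 = 100.
φ(346531) = 46 × 72 × 100 = 331200.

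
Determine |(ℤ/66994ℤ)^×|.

Prime factorization: 66994 = 2 * 19 * 41 * 43.
φ(2) = 2 − 1 = 1.
φ(19) = 19 − 1 = 18.
φ(41) = 41 − 1 = 40.
φ(43) = 43 − 1 = 42.
φ(66994) = 1 × 18 × 40 × 42 = 30240.

30240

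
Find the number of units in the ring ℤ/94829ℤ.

71280

Prime factorization: 94829 = 7 · 19 · 23 · 31.
φ(94829) = 94829 · (1 − 1/7) · (1 − 1/19) · (1 − 1/23) · (1 − 1/31)
       = 94829 · 71280/94829 = 71280.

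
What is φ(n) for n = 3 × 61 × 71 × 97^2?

φ(122251137) = 122251137 · (1 − 1/3) · (1 − 1/61) · (1 − 1/71) · (1 − 1/97)
       = 122251137 · 806400/1260321 = 78220800.

78220800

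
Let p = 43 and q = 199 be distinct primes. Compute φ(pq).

8316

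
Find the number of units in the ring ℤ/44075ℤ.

33600

44075 = 5^2 · 41 · 43.
φ(44075) = 44075 · (1 − 1/5) · (1 − 1/41) · (1 − 1/43)
       = 44075 · 6720/8815 = 33600.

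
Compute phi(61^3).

φ(226981) = 226981 · (1 − 1/61)
       = 226981 · 60/61 = 223260.

223260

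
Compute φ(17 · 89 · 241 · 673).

227082240

φ(245398009) = 245398009 · (1 − 1/17) · (1 − 1/89) · (1 − 1/241) · (1 − 1/673)
       = 245398009 · 227082240/245398009 = 227082240.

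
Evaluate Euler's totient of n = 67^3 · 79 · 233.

5361374304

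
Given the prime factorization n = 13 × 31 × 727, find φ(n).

261360

φ(13) = 13 − 1 = 12.
φ(31) = 31 − 1 = 30.
φ(727) = 727 − 1 = 726.
φ(292981) = 12 × 30 × 726 = 261360.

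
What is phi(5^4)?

500

φ(625) = 625 · (1 − 1/5)
       = 625 · 4/5 = 500.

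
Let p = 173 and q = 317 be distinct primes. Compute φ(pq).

54352

φ(n) = (p − 1)(q − 1) = (173−1)(317−1) = 172·316 = 54352.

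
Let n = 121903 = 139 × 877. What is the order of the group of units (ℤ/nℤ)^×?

120888

φ(121903) = 121903 · (1 − 1/139) · (1 − 1/877)
       = 121903 · 120888/121903 = 120888.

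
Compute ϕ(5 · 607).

2424

φ(3035) = 3035 · (1 − 1/5) · (1 − 1/607)
       = 3035 · 2424/3035 = 2424.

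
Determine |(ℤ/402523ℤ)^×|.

332640

402523 = 11 × 23 × 37 × 43.
φ(11) = 11 − 1 = 10.
φ(23) = 23 − 1 = 22.
φ(37) = 37 − 1 = 36.
φ(43) = 43 − 1 = 42.
Since φ is multiplicative, φ(402523) = 10 · 22 · 36 · 42 = 332640.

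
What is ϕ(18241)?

16128

18241 = 17 * 29 * 37.
φ(17) = 17 − 1 = 16.
φ(29) = 29 − 1 = 28.
φ(37) = 37 − 1 = 36.
Since φ is multiplicative, φ(18241) = 16 · 28 · 36 = 16128.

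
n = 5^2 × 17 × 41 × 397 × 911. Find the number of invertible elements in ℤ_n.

4612608000

φ(5^2) = 5^1·(5−1) = 5·4 = 20.
φ(17) = 17 − 1 = 16.
φ(41) = 41 − 1 = 40.
φ(397) = 397 − 1 = 396.
φ(911) = 911 − 1 = 910.
Since φ is multiplicative, φ(6302047475) = 20 · 16 · 40 · 396 · 910 = 4612608000.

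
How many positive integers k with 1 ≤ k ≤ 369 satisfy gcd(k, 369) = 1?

Factor 369: 369 = 3**2 · 41.
φ(3^2) = 3^1·(3−1) = 3·2 = 6.
φ(41) = 41 − 1 = 40.
Multiply: 6 · 40 = 240.

240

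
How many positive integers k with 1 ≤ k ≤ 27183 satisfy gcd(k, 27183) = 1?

15360

Prime factorization: 27183 = 3 × 13 × 17 × 41.
φ(3) = 3 − 1 = 2.
φ(13) = 13 − 1 = 12.
φ(17) = 17 − 1 = 16.
φ(41) = 41 − 1 = 40.
Since φ is multiplicative, φ(27183) = 2 · 12 · 16 · 40 = 15360.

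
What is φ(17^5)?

φ(1419857) = 1419857 · (1 − 1/17)
       = 1419857 · 16/17 = 1336336.

1336336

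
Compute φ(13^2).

φ(13^2) = 13^2 − 13^1 = 169 − 13 = 156.

156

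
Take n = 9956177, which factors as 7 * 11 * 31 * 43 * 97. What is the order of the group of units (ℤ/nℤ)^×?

φ(9956177) = 9956177 · (1 − 1/7) · (1 − 1/11) · (1 − 1/31) · (1 − 1/43) · (1 − 1/97)
       = 9956177 · 7257600/9956177 = 7257600.

7257600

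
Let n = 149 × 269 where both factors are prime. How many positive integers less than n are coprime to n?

39664

φ(40081) = 40081 · (1 − 1/149) · (1 − 1/269)
       = 40081 · 39664/40081 = 39664.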